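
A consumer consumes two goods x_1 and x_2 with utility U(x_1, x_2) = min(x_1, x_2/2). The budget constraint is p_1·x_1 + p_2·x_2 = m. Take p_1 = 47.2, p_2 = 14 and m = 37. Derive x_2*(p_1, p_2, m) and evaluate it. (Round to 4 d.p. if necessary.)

x_2* = 0.984

Demand: x_1*(p_1,p_2,m) = m/(p_1 + 2·p_2), x_2* = 2·m/(p_1 + 2·p_2).
Here 47.2 + 2·14 = 75.2, giving x_2* = 0.984.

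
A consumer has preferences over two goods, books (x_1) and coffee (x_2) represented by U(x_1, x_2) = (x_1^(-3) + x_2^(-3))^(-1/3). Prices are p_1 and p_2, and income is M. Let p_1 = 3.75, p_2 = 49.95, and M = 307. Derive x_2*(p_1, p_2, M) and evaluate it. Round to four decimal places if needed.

MRS = MU_x_1/MU_x_2 = (x_2/x_1)^(4). Set equal to p_1/p_2.
Hence x_2/x_1 = (p_1/p_2)^(1/(4)), i.e. raised to the 0.25 power.
With the ratio pinned down, the budget gives x_1* = M/(p_1 + p_2·(x_2/x_1)) and x_2* = (x_2/x_1)·x_1*.
Numerically x_2/x_1 = 0.523448, so x_1* = 307/(3.75 + 49.95·0.523448) = 10.2688 and x_2* = 0.523448·10.2688 = 5.3752.

x_2* = 5.3752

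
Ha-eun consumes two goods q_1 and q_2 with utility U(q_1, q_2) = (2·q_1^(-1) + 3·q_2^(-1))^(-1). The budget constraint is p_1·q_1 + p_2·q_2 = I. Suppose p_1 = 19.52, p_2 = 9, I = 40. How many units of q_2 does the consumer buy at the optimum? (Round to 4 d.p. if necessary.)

MU_q_1 ∝ 2·q_1^(-2), MU_q_2 ∝ 3·q_2^(-2), so MRS = (2/3)·(q_2/q_1)^(2) = p_1/p_2.
Solve for the ratio: q_2/q_1 = [(3/2)·p_1/p_2]^(0.5).
Substitute q_2 = (q_2/q_1)·q_1 into the budget: q_1* = I/(p_1 + p_2·(q_2/q_1)).
Numerically q_2/q_1 = 1.8037, so q_1* = 40/(19.52 + 9·1.8037) = 1.1188 and q_2* = 1.8037·1.1188 = 2.0179.

q_2* = 2.0179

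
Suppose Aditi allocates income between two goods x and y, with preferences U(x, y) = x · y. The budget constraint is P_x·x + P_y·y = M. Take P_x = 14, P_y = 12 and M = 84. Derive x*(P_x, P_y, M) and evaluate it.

x* = 3

The MRS is y/x. Set MRS = P_x/P_y.
So P_y·y = P_x·x; combined with the budget, a share 0.5 of income goes to x.
Demand: x*(P_x,P_y,M) = 0.5·M/P_x and y* = 0.5·M/P_y.
At P_x=14, P_y=12, M=84: x* = 0.5·84/14 = 3.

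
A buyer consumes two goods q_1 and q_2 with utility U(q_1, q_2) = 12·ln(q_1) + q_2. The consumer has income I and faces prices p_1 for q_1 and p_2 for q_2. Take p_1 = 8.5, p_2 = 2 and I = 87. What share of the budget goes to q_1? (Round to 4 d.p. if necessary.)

share on q_1 = 0.2759

Set MRS = p_1/p_2: (12/q_1)/1 = p_1/p_2.
So q_1*(p_1,p_2) = 12·p_2/p_1, independent of income; and q_2* = (I − 12·p_2)/p_2.
At the given prices: q_1* = 12·2/8.5 = 2.8235, and q_2* = 31.5.
Expenditure on q_1: 8.5·2.8235 = 24; share = 0.2759.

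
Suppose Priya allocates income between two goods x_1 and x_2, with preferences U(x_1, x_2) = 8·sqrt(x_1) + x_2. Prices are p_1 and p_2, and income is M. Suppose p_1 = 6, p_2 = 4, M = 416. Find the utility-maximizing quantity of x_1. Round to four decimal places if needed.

x_1* = 7.1111

MU_x_1 = 4/√x_1, MU_x_2 = 1. Tangency: 4/√x_1 = p_1/p_2.
Thus x_1* = (4·p_2/p_1)² — independent of M — with the rest of income spent on x_2.
Plugging in: x_1* = (4·4/6)² = 7.1111.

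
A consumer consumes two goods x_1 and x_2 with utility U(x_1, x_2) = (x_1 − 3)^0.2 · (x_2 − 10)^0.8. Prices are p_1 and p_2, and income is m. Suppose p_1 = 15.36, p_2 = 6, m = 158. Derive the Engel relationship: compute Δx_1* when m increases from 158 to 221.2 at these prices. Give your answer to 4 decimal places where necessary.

This is Cobb-Douglas in (x_1−3, x_2−10): tangency gives 0.2·p_2·(x_2−10) = 0.8·p_1·(x_1−3).
After buying the subsistence bundle (3, 10), a share 0.2 of the remaining income goes to x_1: x_1* = 3 + 0.2·(m − 3p_1 − 10p_2)/p_1.
Discretionary income = 158 − 3·15.36 − 10·6 = 51.92; x_1* = 3 + 0.2·51.92/15.36 = 3.676.
At m' = 221.2: x_1* = 4.499. Change: 4.499 − 3.676 = 0.8229.

Δx_1* = 0.8229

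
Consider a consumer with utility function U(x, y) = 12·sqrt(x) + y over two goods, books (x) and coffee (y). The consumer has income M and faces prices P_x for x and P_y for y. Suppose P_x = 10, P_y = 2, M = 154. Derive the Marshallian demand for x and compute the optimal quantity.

x* = 1.44

Utility is quasi-linear in y; the FOC for x is 6/√x = P_x/P_y.
Solve: √x = 6·P_y/P_x, so x*(P_x,P_y) = (6·P_y/P_x)², and y* = (M − P_x·x*)/P_y.
Plugging in: x* = (6·2/10)² = 1.44.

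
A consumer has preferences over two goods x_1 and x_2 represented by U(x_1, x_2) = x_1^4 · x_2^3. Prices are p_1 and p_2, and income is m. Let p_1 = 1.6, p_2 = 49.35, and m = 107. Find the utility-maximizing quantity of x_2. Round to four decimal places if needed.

Tangency: MRS = (4/3)·x_2/x_1 = p_1/p_2.
Rearranging, p_2·x_2 = (3/4)·p_1·x_1. Substituting into the budget gives p_1·x_1·(1 + (3/4)) = m.
Demand: x_1*(p_1,p_2,m) = 4/7·m/p_1 and x_2* = 3/7·m/p_2.
At p_1=1.6, p_2=49.35, m=107: x_2* = 3/7·107/49.35 = 0.9292.

x_2* = 0.9292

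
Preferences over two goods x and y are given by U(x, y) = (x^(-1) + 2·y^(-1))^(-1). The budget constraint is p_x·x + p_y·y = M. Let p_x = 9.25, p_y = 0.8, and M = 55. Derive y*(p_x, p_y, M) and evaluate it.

MU_x ∝ x^(-2), MU_y ∝ 2·y^(-2), so MRS = (1/2)·(y/x)^(2) = p_x/p_y.
Hence y/x = (2·p_x/p_y)^(1/(2)), i.e. raised to the 0.5 power.
With the ratio pinned down, the budget gives x* = M/(p_x + p_y·(y/x)) and y* = (y/x)·x*.
Numerically y/x = 4.808846, so x* = 55/(9.25 + 0.8·4.808846) = 4.1994 and y* = 4.808846·4.1994 = 20.1943.

y* = 20.1943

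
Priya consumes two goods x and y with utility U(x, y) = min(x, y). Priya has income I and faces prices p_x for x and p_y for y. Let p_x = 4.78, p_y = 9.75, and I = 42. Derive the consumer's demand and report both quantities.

x* = 2.8906, y* = 2.8906

With perfect complements, no substitution: consume in ratio x:y = 1:1.
Budget: p_x·x + p_y·x = I, so (p_x + p_y)·x = I.
Demand: x*(p_x,p_y,I) = I/(p_x + p_y), y* = I/(p_x + p_y).
Here 4.78 + 9.75 = 14.53, giving x* = 2.8906 and y* = 2.8906.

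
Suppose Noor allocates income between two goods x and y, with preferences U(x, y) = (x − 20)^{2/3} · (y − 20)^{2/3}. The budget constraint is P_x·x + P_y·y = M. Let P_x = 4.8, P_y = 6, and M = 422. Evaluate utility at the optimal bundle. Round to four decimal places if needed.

V = 51.3872

Let x' = x−20, y' = y−20. MRS = y'/x' = P_x/P_y.
Substituting into the budget: x* = 20 + 0.5·(M − 20·P_x − 20·P_y)/P_x, and y* = 20 + 0.5·(…)/P_y.
Discretionary income = 422 − 20·4.8 − 20·6 = 206; x* = 20 + 0.5·206/4.8 = 41.4583; y* = 20 + 0.5·206/6 = 37.1667.
Utility at the optimum: U(41.4583, 37.1667) = 51.3872.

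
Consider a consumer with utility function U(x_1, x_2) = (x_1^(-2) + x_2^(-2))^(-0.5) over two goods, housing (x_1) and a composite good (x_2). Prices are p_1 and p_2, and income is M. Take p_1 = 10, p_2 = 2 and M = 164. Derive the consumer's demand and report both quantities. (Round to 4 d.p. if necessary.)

Numerically x_2/x_1 = 1.709976, so x_1* = 164/(10 + 2·1.709976) = 12.2206 and x_2* = 1.709976·12.2206 = 20.8969.

x_1* = 12.2206, x_2* = 20.8969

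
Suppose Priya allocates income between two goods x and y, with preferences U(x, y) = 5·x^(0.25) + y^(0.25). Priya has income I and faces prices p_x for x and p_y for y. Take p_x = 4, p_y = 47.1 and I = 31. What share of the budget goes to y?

MU_x ∝ 5·x^(-0.75), MU_y ∝ y^(-0.75), so MRS = 5·(y/x)^(0.75) = p_x/p_y.
Hence y/x = ((1/5)·p_x/p_y)^(1/(0.75)), i.e. raised to the 4/3 power.
Substitute y = (y/x)·x into the budget: x* = I/(p_x + p_y·(y/x)).
Numerically y/x = 0.004366, so x* = 31/(4 + 47.1·0.004366) = 7.371 and y* = 0.004366·7.371 = 0.0322.
Expenditure on y: 47.1·0.0322 = 1.5158; share = 0.0489.

share on y = 0.0489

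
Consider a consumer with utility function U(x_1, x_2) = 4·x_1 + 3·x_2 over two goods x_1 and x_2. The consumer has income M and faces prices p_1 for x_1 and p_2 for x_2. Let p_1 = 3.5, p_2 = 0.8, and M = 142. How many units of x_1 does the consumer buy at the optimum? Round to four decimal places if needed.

Perfect substitutes: compare marginal utility per dollar. 4/p_1 vs 3/p_2 → 1.1429 vs 3.75.
x_2 gives more utility per dollar, so spend all income on x_2: x_2* = M/p_2, x_1* = 0.
Numerically: x_1* = 0, x_2* = 177.5.

x_1* = 0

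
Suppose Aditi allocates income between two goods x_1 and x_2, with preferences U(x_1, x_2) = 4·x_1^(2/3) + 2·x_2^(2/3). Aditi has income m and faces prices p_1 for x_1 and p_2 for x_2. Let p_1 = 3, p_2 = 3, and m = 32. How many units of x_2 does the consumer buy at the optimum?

x_2* = 1.1852

From the CES first-order condition, 2·(x_2/x_1)^(1/3) = p_1/p_2.
Hence x_2/x_1 = ((1/2)·p_1/p_2)^(1/(1/3)), i.e. raised to the 3 power.
With the ratio pinned down, the budget gives x_1* = m/(p_1 + p_2·(x_2/x_1)) and x_2* = (x_2/x_1)·x_1*.
Numerically x_2/x_1 = 0.125, so x_1* = 32/(3 + 3·0.125) = 9.4815 and x_2* = 0.125·9.4815 = 1.1852.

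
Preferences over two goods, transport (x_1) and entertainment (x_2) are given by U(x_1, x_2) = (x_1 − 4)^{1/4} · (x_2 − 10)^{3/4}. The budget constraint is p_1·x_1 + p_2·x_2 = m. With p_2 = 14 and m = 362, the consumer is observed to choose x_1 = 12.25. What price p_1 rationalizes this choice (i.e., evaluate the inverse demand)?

p_1 = 6

This is Cobb-Douglas in (x_1−4, x_2−10): tangency gives 0.25·p_2·(x_2−10) = 0.75·p_1·(x_1−4).
Substituting into the budget: x_1* = 4 + 0.25·(m − 4·p_1 − 10·p_2)/p_1, and x_2* = 10 + 0.75·(…)/p_2.
Set x_1* = 12.25 in the demand function and solve for p_1: p_1 = 6.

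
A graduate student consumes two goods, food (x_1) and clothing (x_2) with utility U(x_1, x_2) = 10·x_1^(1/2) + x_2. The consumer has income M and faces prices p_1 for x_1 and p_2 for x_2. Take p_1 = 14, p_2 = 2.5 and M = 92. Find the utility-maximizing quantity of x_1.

x_1* = 0.7972

MU_x_1 = 5/√x_1, MU_x_2 = 1. Tangency: 5/√x_1 = p_1/p_2.
Solve: √x_1 = 5·p_2/p_1, so x_1*(p_1,p_2) = (5·p_2/p_1)², and x_2* = (M − p_1·x_1*)/p_2.
Plugging in: x_1* = (5·2.5/14)² = 0.7972.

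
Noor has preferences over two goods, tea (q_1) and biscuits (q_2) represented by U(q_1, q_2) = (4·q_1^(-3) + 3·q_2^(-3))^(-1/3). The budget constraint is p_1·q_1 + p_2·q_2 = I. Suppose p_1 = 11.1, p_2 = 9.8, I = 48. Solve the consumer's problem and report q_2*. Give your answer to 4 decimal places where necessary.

MRS = MU_q_1/MU_q_2 = (4/3)·(q_2/q_1)^(4). Set equal to p_1/p_2.
Solve for the ratio: q_2/q_1 = [(3/4)·p_1/p_2]^(0.25).
With the ratio pinned down, the budget gives q_1* = I/(p_1 + p_2·(q_2/q_1)) and q_2* = (q_2/q_1)·q_1*.
Numerically q_2/q_1 = 0.96004, so q_1* = 48/(11.1 + 9.8·0.96004) = 2.3405 and q_2* = 0.96004·2.3405 = 2.247.

q_2* = 2.247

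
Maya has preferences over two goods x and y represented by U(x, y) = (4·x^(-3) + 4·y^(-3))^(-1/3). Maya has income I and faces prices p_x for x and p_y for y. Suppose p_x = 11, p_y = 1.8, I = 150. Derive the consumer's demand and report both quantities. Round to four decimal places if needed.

With the ratio pinned down, the budget gives x* = I/(p_x + p_y·(y/x)) and y* = (y/x)·x*.
Numerically y/x = 1.572281, so x* = 150/(11 + 1.8·1.572281) = 10.8459 and y* = 1.572281·10.8459 = 17.0528.

x* = 10.8459, y* = 17.0528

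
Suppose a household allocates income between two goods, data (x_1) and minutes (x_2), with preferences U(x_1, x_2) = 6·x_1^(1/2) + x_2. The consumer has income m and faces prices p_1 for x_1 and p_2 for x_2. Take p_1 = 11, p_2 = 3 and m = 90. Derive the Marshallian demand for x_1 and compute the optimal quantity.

Utility is quasi-linear in x_2; the FOC for x_1 is 3/√x_1 = p_1/p_2.
Solve: √x_1 = 3·p_2/p_1, so x_1*(p_1,p_2) = (3·p_2/p_1)², and x_2* = (m − p_1·x_1*)/p_2.
Plugging in: x_1* = (3·3/11)² = 0.6694.

x_1* = 0.6694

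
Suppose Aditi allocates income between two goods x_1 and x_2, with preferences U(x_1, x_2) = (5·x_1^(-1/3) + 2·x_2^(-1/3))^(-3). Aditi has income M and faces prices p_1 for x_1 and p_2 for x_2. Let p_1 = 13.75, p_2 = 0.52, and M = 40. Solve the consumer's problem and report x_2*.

x_2* = 13.9645

Numerically x_2/x_1 = 5.86502, so x_1* = 40/(13.75 + 0.52·5.86502) = 2.381 and x_2* = 5.86502·2.381 = 13.9645.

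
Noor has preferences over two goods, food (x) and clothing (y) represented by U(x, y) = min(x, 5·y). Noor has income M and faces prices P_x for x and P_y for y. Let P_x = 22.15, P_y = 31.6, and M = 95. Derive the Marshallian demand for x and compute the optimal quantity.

With perfect complements, no substitution: consume in ratio x:y = 5:1.
Budget: P_x·x + P_y·(1/5)·x = M, so (5·P_x + P_y)·x = 5·M.
Demand: x*(P_x,P_y,M) = 5·M/(5·P_x + P_y), y* = M/(5·P_x + P_y).
Here 5·22.15 + 31.6 = 142.35, giving x* = 3.3368.

x* = 3.3368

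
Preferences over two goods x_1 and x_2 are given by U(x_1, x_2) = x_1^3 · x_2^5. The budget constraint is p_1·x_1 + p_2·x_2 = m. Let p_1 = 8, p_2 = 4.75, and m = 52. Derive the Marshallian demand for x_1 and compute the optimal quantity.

x_1* = 2.4375

MU_x_1/MU_x_2 = (3·x_2)/(5·x_1); tangency sets this equal to p_1/p_2.
Rearranging, p_2·x_2 = (5/3)·p_1·x_1. Substituting into the budget gives p_1·x_1·(1 + (5/3)) = m.
Demand: x_1*(p_1,p_2,m) = 0.375·m/p_1 and x_2* = 0.625·m/p_2.
At p_1=8, p_2=4.75, m=52: x_1* = 0.375·52/8 = 2.4375.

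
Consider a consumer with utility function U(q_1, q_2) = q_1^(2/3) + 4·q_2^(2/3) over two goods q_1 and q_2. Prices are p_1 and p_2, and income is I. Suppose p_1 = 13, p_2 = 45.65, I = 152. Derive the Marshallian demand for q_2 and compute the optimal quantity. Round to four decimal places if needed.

From the CES first-order condition, (1/4)·(q_2/q_1)^(1/3) = p_1/p_2.
Solve for the ratio: q_2/q_1 = [4·p_1/p_2]^(3).
Substitute q_2 = (q_2/q_1)·q_1 into the budget: q_1* = I/(p_1 + p_2·(q_2/q_1)).
Numerically q_2/q_1 = 1.478045, so q_1* = 152/(13 + 45.65·1.478045) = 1.8888 and q_2* = 1.478045·1.8888 = 2.7918.

q_2* = 2.7918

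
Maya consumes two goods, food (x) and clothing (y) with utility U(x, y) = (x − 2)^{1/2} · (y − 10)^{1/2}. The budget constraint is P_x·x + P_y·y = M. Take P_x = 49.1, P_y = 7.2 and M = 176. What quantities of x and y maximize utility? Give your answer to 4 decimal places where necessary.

x* = 2.0591, y* = 10.4028

This is Cobb-Douglas in (x−2, y−10): tangency gives 0.5·P_y·(y−10) = 0.5·P_x·(x−2).
Substituting into the budget: x* = 2 + 0.5·(M − 2·P_x − 10·P_y)/P_x, and y* = 10 + 0.5·(…)/P_y.
Discretionary income = 176 − 2·49.1 − 10·7.2 = 5.8; x* = 2 + 0.5·5.8/49.1 = 2.0591; y* = 10 + 0.5·5.8/7.2 = 10.4028.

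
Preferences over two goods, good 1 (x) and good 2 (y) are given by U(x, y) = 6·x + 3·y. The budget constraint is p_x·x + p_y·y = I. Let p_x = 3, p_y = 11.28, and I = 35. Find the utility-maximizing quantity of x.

x* = 11.6667

Linear utility — the consumer picks whichever good has higher MU/price: 6/3 = 2 vs 3/11.28 = 0.266.
x gives more utility per dollar, so spend all income on x: x* = I/p_x, y* = 0.
Numerically: x* = 11.6667, y* = 0.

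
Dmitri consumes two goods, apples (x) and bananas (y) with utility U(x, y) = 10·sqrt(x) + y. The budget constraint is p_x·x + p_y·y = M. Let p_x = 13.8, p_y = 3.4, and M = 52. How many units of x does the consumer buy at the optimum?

x* = 1.5175

Utility is quasi-linear in y; the FOC for x is 5/√x = p_x/p_y.
Solve: √x = 5·p_y/p_x, so x*(p_x,p_y) = (5·p_y/p_x)², and y* = (M − p_x·x*)/p_y.
Plugging in: x* = (5·3.4/13.8)² = 1.5175.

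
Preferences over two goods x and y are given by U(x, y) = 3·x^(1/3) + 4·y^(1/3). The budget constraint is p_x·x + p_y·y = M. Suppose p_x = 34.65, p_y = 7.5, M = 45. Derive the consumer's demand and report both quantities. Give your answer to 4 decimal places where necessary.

x* = 0.3014, y* = 4.6076

MU_x ∝ 3·x^(-2/3), MU_y ∝ 4·y^(-2/3), so MRS = (3/4)·(y/x)^(2/3) = p_x/p_y.
Solve for the ratio: y/x = [(4/3)·p_x/p_y]^(1.5).
With the ratio pinned down, the budget gives x* = M/(p_x + p_y·(y/x)) and y* = (y/x)·x*.
Numerically y/x = 15.288718, so x* = 45/(34.65 + 7.5·15.288718) = 0.3014 and y* = 15.288718·0.3014 = 4.6076.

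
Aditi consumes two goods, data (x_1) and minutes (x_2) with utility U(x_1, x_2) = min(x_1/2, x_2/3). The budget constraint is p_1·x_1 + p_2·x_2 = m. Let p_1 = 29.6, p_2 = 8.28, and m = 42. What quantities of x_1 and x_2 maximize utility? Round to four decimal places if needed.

x_1* = 0.9995, x_2* = 1.4993

Leontief preferences: the optimum is at the kink where x_1/2 = x_2/3, i.e. x_2 = (3/2)·x_1.
Budget: p_1·x_1 + p_2·(3/2)·x_1 = m, so (2·p_1 + 3·p_2)·x_1 = 2·m.
Demand: x_1*(p_1,p_2,m) = 2·m/(2·p_1 + 3·p_2), x_2* = 3·m/(2·p_1 + 3·p_2).
Here 2·29.6 + 3·8.28 = 84.04, giving x_1* = 0.9995 and x_2* = 1.4993.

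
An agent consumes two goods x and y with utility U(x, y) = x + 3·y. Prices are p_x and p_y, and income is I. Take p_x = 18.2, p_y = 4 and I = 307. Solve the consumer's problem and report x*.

x* = 0

Perfect substitutes: compare marginal utility per dollar. 1/p_x vs 3/p_y → 0.0549 vs 0.75.
y gives more utility per dollar, so spend all income on y: y* = I/p_y, x* = 0.
Numerically: x* = 0, y* = 76.75.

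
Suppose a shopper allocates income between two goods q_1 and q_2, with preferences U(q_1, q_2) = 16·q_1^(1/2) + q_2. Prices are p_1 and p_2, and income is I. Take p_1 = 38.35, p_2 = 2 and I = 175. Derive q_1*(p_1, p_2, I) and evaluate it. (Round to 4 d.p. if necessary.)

Thus q_1* = (8·p_2/p_1)² — independent of I — with the rest of income spent on q_2.
Plugging in: q_1* = (8·2/38.35)² = 0.1741.

q_1* = 0.1741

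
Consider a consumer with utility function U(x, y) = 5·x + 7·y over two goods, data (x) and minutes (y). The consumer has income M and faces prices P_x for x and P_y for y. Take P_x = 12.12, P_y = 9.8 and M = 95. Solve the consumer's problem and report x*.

x* = 0

Linear utility — the consumer picks whichever good has higher MU/price: 5/12.12 = 0.4125 vs 7/9.8 = 0.7143.
y gives more utility per dollar, so spend all income on y: y* = M/P_y, x* = 0.
Numerically: x* = 0, y* = 9.6939.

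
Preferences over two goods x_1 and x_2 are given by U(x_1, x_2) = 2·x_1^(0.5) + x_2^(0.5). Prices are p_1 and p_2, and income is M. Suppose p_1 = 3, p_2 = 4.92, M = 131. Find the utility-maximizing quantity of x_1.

x_1* = 37.8907

Numerically x_2/x_1 = 0.092951, so x_1* = 131/(3 + 4.92·0.092951) = 37.8907.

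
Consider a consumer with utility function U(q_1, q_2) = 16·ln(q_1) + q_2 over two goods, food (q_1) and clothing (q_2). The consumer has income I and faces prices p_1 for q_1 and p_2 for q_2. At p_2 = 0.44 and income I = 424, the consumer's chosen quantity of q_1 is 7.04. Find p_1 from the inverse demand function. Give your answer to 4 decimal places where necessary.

Set MRS = p_1/p_2: (16/q_1)/1 = p_1/p_2.
So q_1*(p_1,p_2) = 16·p_2/p_1, independent of income; and q_2* = (I − 16·p_2)/p_2.
Set q_1* = 7.04 in the demand function and solve for p_1: p_1 = 1.

p_1 = 1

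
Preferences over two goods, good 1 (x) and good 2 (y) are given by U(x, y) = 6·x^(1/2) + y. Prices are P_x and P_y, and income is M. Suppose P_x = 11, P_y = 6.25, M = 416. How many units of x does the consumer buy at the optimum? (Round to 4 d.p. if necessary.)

x* = 2.9055

Set MRS = P_x/P_y: 3·x^(−1/2) = P_x/P_y.
Solve: √x = 3·P_y/P_x, so x*(P_x,P_y) = (3·P_y/P_x)², and y* = (M − P_x·x*)/P_y.
Plugging in: x* = (3·6.25/11)² = 2.9055.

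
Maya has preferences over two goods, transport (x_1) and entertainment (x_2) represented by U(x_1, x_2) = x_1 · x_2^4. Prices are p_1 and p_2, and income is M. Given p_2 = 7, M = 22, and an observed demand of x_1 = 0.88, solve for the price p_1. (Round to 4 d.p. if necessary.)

p_1 = 5

The MRS is (1/4)·x_2/x_1. Set MRS = p_1/p_2.
So p_2·x_2 = 4·p_1·x_1; combined with the budget, a share 0.2 of income goes to x_1.
Demand: x_1*(p_1,p_2,M) = 0.2·M/p_1 and x_2* = 0.8·M/p_2.
Set x_1* = 0.88 in the demand function and solve for p_1: p_1 = 5.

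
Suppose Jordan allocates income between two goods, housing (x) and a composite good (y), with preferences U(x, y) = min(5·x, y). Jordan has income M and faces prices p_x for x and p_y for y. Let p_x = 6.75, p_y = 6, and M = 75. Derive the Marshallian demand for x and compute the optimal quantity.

With perfect complements, no substitution: consume in ratio x:y = 1:5.
Budget: p_x·x + p_y·5·x = M, so (p_x + 5·p_y)·x = M.
Demand: x*(p_x,p_y,M) = M/(p_x + 5·p_y), y* = 5·M/(p_x + 5·p_y).
Here 6.75 + 5·6 = 36.75, giving x* = 2.0408.

x* = 2.0408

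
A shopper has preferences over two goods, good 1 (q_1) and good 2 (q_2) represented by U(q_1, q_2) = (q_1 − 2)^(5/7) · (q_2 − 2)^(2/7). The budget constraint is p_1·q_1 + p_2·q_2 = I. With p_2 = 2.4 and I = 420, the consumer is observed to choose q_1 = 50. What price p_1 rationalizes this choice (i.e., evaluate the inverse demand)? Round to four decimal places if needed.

p_1 = 6

MRS = (5/2)·(q_2−2)/(q_1−2). Tangency with p_1/p_2 gives q_2−2 = (2/5)·(p_1/p_2)·(q_1−2).
Substituting into the budget: q_1* = 2 + 5/7·(I − 2·p_1 − 2·p_2)/p_1, and q_2* = 2 + 2/7·(…)/p_2.
Set q_1* = 50 in the demand function and solve for p_1: p_1 = 6.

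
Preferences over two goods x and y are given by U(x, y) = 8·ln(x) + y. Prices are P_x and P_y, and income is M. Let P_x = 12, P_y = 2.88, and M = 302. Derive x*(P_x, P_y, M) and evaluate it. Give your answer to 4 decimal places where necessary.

MU_x = 8/x, MU_y = 1. Tangency: 8/x = P_x/P_y.
So x*(P_x,P_y) = 8·P_y/P_x, independent of income; and y* = (M − 8·P_y)/P_y.
At the given prices: x* = 8·2.88/12 = 1.92.

x* = 1.92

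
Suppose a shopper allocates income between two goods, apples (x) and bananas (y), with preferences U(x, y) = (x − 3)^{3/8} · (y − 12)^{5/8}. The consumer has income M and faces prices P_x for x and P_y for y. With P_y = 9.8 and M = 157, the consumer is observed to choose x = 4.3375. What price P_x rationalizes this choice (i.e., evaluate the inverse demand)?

P_x = 6

Let x' = x−3, y' = y−12. MRS = (3/5)·y'/x' = P_x/P_y.
Substituting into the budget: x* = 3 + 0.375·(M − 3·P_x − 12·P_y)/P_x, and y* = 12 + 0.625·(…)/P_y.
Set x* = 4.3375 in the demand function and solve for P_x: P_x = 6.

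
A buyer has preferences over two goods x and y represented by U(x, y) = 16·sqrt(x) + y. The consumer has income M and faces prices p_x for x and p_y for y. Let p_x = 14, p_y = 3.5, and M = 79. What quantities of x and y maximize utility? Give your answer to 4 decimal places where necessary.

Utility is quasi-linear in y; the FOC for x is 8/√x = p_x/p_y.
Solve: √x = 8·p_y/p_x, so x*(p_x,p_y) = (8·p_y/p_x)², and y* = (M − p_x·x*)/p_y.
Plugging in: x* = (8·3.5/14)² = 4, y* = 6.5714.

x* = 4, y* = 6.5714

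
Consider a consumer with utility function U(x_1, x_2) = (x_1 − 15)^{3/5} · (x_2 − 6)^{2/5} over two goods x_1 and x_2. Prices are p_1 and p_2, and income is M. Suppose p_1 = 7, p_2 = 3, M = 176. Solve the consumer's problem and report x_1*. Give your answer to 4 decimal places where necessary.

x_1* = 19.5429

This is Cobb-Douglas in (x_1−15, x_2−6): tangency gives 0.6·p_2·(x_2−6) = 0.4·p_1·(x_1−15).
After buying the subsistence bundle (15, 6), a share 0.6 of the remaining income goes to x_1: x_1* = 15 + 0.6·(M − 15p_1 − 6p_2)/p_1.
Discretionary income = 176 − 15·7 − 6·3 = 53; x_1* = 15 + 0.6·53/7 = 19.5429.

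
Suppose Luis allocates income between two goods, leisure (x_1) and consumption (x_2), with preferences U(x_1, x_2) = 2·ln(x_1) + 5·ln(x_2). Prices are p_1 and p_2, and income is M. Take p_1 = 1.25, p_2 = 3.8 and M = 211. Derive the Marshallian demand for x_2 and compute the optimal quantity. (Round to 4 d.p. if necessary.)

Demand: x_1*(p_1,p_2,M) = 2/7·M/p_1 and x_2* = 5/7·M/p_2.
At p_1=1.25, p_2=3.8, M=211: x_2* = 5/7·211/3.8 = 39.6617.

x_2* = 39.6617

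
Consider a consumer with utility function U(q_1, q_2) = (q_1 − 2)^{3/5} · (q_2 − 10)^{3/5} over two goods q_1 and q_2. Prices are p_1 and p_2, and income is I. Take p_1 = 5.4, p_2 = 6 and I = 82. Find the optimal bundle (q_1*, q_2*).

q_1* = 3.037, q_2* = 10.9333

Let q_1' = q_1−2, q_2' = q_2−10. MRS = q_2'/q_1' = p_1/p_2.
Substituting into the budget: q_1* = 2 + 0.5·(I − 2·p_1 − 10·p_2)/p_1, and q_2* = 10 + 0.5·(…)/p_2.
Discretionary income = 82 − 2·5.4 − 10·6 = 11.2; q_1* = 2 + 0.5·11.2/5.4 = 3.037; q_2* = 10 + 0.5·11.2/6 = 10.9333.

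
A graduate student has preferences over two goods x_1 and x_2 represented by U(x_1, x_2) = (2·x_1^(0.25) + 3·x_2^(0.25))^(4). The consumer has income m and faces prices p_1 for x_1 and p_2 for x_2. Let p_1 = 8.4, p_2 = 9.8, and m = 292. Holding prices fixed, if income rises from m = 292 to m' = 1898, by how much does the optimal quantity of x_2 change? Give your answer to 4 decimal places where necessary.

Δx_2* = 101.592

MRS = MU_x_1/MU_x_2 = (2/3)·(x_2/x_1)^(0.75). Set equal to p_1/p_2.
Solve for the ratio: x_2/x_1 = [(3/2)·p_1/p_2]^(4/3).
Substitute x_2 = (x_2/x_1)·x_1 into the budget: x_1* = m/(p_1 + p_2·(x_2/x_1)).
Numerically x_2/x_1 = 1.39806, so x_1* = 292/(8.4 + 9.8·1.39806) = 13.2121 and x_2* = 1.39806·13.2121 = 18.4713.
At m' = 1898: x_2* = 120.0633. Change: 120.0633 − 18.4713 = 101.592.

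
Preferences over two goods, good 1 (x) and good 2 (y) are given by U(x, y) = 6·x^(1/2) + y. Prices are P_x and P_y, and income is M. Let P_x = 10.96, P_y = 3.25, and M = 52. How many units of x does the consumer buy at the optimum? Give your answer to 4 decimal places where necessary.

Utility is quasi-linear in y; the FOC for x is 3/√x = P_x/P_y.
Solve: √x = 3·P_y/P_x, so x*(P_x,P_y) = (3·P_y/P_x)², and y* = (M − P_x·x*)/P_y.
Plugging in: x* = (3·3.25/10.96)² = 0.7914.

x* = 0.7914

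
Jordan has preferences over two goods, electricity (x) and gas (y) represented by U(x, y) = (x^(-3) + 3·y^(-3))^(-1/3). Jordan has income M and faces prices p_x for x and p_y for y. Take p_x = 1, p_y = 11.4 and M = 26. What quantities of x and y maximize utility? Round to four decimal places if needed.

MU_x ∝ x^(-4), MU_y ∝ 3·y^(-4), so MRS = (1/3)·(y/x)^(4) = p_x/p_y.
Solve for the ratio: y/x = [3·p_x/p_y]^(0.25).
Substitute y = (y/x)·x into the budget: x* = M/(p_x + p_y·(y/x)).
Numerically y/x = 0.716233, so x* = 26/(1 + 11.4·0.716233) = 2.8369 and y* = 0.716233·2.8369 = 2.0319.

x* = 2.8369, y* = 2.0319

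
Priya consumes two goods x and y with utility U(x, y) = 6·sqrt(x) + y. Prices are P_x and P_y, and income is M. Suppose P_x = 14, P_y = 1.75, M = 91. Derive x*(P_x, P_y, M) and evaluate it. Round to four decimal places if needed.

x* = 0.1406

MU_x = 3/√x, MU_y = 1. Tangency: 3/√x = P_x/P_y.
Solve: √x = 3·P_y/P_x, so x*(P_x,P_y) = (3·P_y/P_x)², and y* = (M − P_x·x*)/P_y.
Plugging in: x* = (3·1.75/14)² = 0.1406.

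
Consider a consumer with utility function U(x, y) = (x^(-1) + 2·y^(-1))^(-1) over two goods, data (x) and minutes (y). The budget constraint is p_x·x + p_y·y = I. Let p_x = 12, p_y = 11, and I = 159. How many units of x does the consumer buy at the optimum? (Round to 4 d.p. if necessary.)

From the CES first-order condition, (1/2)·(y/x)^(2) = p_x/p_y.
Solve for the ratio: y/x = [2·p_x/p_y]^(0.5).
With the ratio pinned down, the budget gives x* = I/(p_x + p_y·(y/x)) and y* = (y/x)·x*.
Numerically y/x = 1.477098, so x* = 159/(12 + 11·1.477098) = 5.6287.

x* = 5.6287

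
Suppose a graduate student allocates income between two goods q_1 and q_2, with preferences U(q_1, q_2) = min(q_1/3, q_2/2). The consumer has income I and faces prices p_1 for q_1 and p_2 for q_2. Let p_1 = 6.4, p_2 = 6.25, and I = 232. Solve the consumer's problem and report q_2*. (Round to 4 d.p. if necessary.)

With perfect complements, no substitution: consume in ratio q_1:q_2 = 3:2.
Budget: p_1·q_1 + p_2·(2/3)·q_1 = I, so (3·p_1 + 2·p_2)·q_1 = 3·I.
Demand: q_1*(p_1,p_2,I) = 3·I/(3·p_1 + 2·p_2), q_2* = 2·I/(3·p_1 + 2·p_2).
Here 3·6.4 + 2·6.25 = 31.7, giving q_2* = 14.6372.

q_2* = 14.6372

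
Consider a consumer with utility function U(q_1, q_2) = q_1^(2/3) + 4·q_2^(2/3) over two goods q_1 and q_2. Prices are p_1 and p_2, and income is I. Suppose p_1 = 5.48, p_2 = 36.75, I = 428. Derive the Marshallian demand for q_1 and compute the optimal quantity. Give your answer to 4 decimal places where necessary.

q_1* = 32.2327

MU_q_1 ∝ q_1^(-1/3), MU_q_2 ∝ 4·q_2^(-1/3), so MRS = (1/4)·(q_2/q_1)^(1/3) = p_1/p_2.
Solve for the ratio: q_2/q_1 = [4·p_1/p_2]^(3).
Substitute q_2 = (q_2/q_1)·q_1 into the budget: q_1* = I/(p_1 + p_2·(q_2/q_1)).
Numerically q_2/q_1 = 0.212202, so q_1* = 428/(5.48 + 36.75·0.212202) = 32.2327.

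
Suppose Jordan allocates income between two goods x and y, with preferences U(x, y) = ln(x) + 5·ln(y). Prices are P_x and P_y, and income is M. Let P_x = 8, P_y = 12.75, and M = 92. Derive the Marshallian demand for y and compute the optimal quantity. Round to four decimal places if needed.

Tangency: MRS = (1/5)·y/x = P_x/P_y.
Rearranging, P_y·y = 5·P_x·x. Substituting into the budget gives P_x·x·(1 + 5) = M.
Demand: x*(P_x,P_y,M) = 1/6·M/P_x and y* = 5/6·M/P_y.
At P_x=8, P_y=12.75, M=92: y* = 5/6·92/12.75 = 6.0131.

y* = 6.0131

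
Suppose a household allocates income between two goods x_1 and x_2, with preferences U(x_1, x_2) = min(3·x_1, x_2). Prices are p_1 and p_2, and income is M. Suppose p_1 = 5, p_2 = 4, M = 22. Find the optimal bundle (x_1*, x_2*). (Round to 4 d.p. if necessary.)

x_1* = 1.2941, x_2* = 3.8824

With perfect complements, no substitution: consume in ratio x_1:x_2 = 1:3.
Budget: p_1·x_1 + p_2·3·x_1 = M, so (p_1 + 3·p_2)·x_1 = M.
Demand: x_1*(p_1,p_2,M) = M/(p_1 + 3·p_2), x_2* = 3·M/(p_1 + 3·p_2).
Here 5 + 3·4 = 17, giving x_1* = 1.2941 and x_2* = 3.8824.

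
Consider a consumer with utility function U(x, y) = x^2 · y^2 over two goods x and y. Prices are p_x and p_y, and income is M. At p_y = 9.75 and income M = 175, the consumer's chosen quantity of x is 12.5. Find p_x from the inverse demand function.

p_x = 7

MU_x/MU_y = (2·y)/(2·x); tangency sets this equal to p_x/p_y.
Rearranging, p_y·y = p_x·x. Substituting into the budget gives p_x·x·(1 + 1) = M.
Demand: x*(p_x,p_y,M) = 0.5·M/p_x and y* = 0.5·M/p_y.
Set x* = 12.5 in the demand function and solve for p_x: p_x = 7.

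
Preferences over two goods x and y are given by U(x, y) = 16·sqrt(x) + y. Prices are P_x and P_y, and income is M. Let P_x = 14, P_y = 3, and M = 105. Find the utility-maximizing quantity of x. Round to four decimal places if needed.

Utility is quasi-linear in y; the FOC for x is 8/√x = P_x/P_y.
Solve: √x = 8·P_y/P_x, so x*(P_x,P_y) = (8·P_y/P_x)², and y* = (M − P_x·x*)/P_y.
Plugging in: x* = (8·3/14)² = 2.9388.

x* = 2.9388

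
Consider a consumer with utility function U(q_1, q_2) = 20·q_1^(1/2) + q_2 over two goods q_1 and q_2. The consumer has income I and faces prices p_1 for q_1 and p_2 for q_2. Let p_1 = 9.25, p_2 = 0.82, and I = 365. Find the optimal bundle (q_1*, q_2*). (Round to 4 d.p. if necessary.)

q_1* = 0.7859, q_2* = 436.2571

Thus q_1* = (10·p_2/p_1)² — independent of I — with the rest of income spent on q_2.
Plugging in: q_1* = (10·0.82/9.25)² = 0.7859, q_2* = 436.2571.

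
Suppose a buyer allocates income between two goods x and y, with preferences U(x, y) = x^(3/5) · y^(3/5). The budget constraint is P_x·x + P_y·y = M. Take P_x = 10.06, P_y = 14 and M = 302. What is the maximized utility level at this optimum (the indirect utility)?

Tangency: MRS = y/x = P_x/P_y.
Rearranging, P_y·y = P_x·x. Substituting into the budget gives P_x·x·(1 + 1) = M.
Demand: x*(P_x,P_y,M) = 0.5·M/P_x and y* = 0.5·M/P_y.
At P_x=10.06, P_y=14, M=302: x* = 0.5·302/10.06 = 15.0099, y* = 10.7857.
Utility at the optimum: U(15.0099, 10.7857) = 21.161.

V = 21.161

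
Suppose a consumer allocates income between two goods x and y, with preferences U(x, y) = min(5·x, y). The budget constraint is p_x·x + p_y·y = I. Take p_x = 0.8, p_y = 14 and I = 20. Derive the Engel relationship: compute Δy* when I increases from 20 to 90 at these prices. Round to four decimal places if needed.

Δy* = 4.9435

Demand: x*(p_x,p_y,I) = I/(p_x + 5·p_y), y* = 5·I/(p_x + 5·p_y).
Here 0.8 + 5·14 = 70.8, giving y* = 1.4124.
At I' = 90: y* = 6.3559. Change: 6.3559 − 1.4124 = 4.9435.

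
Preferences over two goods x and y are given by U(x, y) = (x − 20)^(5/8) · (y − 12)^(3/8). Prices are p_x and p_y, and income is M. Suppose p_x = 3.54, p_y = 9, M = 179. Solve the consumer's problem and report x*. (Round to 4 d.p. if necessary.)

x* = 20.0353

Let x' = x−20, y' = y−12. MRS = (5/3)·y'/x' = p_x/p_y.
Substituting into the budget: x* = 20 + 0.625·(M − 20·p_x − 12·p_y)/p_x, and y* = 12 + 0.375·(…)/p_y.
Discretionary income = 179 − 20·3.54 − 12·9 = 0.2; x* = 20 + 0.625·0.2/3.54 = 20.0353.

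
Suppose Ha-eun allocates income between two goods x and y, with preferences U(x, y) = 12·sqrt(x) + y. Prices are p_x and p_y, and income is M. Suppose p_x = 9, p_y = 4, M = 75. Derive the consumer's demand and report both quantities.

x* = 7.1111, y* = 2.75

Utility is quasi-linear in y; the FOC for x is 6/√x = p_x/p_y.
Solve: √x = 6·p_y/p_x, so x*(p_x,p_y) = (6·p_y/p_x)², and y* = (M − p_x·x*)/p_y.
Plugging in: x* = (6·4/9)² = 7.1111, y* = 2.75.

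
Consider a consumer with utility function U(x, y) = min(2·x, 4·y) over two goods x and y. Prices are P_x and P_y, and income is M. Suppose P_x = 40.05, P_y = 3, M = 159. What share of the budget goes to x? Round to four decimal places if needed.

share on x = 0.9639

Leontief preferences: the optimum is at the kink where x/4 = y/2, i.e. y = (1/2)·x.
Budget: P_x·x + P_y·(1/2)·x = M, so (4·P_x + 2·P_y)·x = 4·M.
Demand: x*(P_x,P_y,M) = 4·M/(4·P_x + 2·P_y), y* = 2·M/(4·P_x + 2·P_y).
Here 4·40.05 + 2·3 = 166.2, giving x* = 3.8267 and y* = 1.9134.
Expenditure on x: 40.05·3.8267 = 153.2599; share = 0.9639.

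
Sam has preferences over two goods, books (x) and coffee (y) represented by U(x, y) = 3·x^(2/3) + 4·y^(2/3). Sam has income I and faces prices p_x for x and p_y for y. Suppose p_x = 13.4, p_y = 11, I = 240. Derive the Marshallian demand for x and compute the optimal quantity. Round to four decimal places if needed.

x* = 3.9646

MU_x ∝ 3·x^(-1/3), MU_y ∝ 4·y^(-1/3), so MRS = (3/4)·(y/x)^(1/3) = p_x/p_y.
Solve for the ratio: y/x = [(4/3)·p_x/p_y]^(3).
Substitute y = (y/x)·x into the budget: x* = I/(p_x + p_y·(y/x)).
Numerically y/x = 4.285017, so x* = 240/(13.4 + 11·4.285017) = 3.9646.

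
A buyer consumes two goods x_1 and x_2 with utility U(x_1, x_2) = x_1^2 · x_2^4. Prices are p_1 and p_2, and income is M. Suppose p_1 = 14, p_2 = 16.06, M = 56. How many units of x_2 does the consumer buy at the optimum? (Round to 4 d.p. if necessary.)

x_2* = 2.3246

The MRS is (1/2)·x_2/x_1. Set MRS = p_1/p_2.
So 2·p_2·x_2 = 4·p_1·x_1; combined with the budget, a share 1/3 of income goes to x_1.
Demand: x_1*(p_1,p_2,M) = 1/3·M/p_1 and x_2* = 2/3·M/p_2.
At p_1=14, p_2=16.06, M=56: x_2* = 2/3·56/16.06 = 2.3246.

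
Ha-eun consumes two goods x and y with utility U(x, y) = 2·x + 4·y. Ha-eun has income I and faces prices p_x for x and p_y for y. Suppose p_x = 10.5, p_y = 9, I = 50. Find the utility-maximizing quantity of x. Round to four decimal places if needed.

x* = 0

Perfect substitutes: compare marginal utility per dollar. 2/p_x vs 4/p_y → 0.1905 vs 0.4444.
y gives more utility per dollar, so spend all income on y: y* = I/p_y, x* = 0.
Numerically: x* = 0, y* = 5.5556.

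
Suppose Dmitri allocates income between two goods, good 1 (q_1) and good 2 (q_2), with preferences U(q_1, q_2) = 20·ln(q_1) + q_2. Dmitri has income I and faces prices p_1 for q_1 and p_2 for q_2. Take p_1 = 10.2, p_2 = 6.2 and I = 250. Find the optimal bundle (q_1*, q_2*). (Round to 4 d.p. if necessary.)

MU_q_1 = 20/q_1, MU_q_2 = 1. Tangency: 20/q_1 = p_1/p_2.
So q_1*(p_1,p_2) = 20·p_2/p_1, independent of income; and q_2* = (I − 20·p_2)/p_2.
At the given prices: q_1* = 20·6.2/10.2 = 12.1569, and q_2* = 20.3226.

q_1* = 12.1569, q_2* = 20.3226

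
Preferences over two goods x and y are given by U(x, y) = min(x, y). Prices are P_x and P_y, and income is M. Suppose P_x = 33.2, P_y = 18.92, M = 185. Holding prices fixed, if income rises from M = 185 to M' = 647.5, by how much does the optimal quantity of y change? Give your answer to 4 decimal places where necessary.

Δy* = 8.8738

With perfect complements, no substitution: consume in ratio x:y = 1:1.
Budget: P_x·x + P_y·x = M, so (P_x + P_y)·x = M.
Demand: x*(P_x,P_y,M) = M/(P_x + P_y), y* = M/(P_x + P_y).
Here 33.2 + 18.92 = 52.12, giving y* = 3.5495.
At M' = 647.5: y* = 12.4233. Change: 12.4233 − 3.5495 = 8.8738.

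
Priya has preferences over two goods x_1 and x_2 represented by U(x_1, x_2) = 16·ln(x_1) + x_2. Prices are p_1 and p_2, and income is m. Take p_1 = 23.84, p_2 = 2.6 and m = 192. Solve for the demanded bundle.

x_1* = 1.745, x_2* = 57.8462

Set MRS = p_1/p_2: (16/x_1)/1 = p_1/p_2.
So x_1*(p_1,p_2) = 16·p_2/p_1, independent of income; and x_2* = (m − 16·p_2)/p_2.
At the given prices: x_1* = 16·2.6/23.84 = 1.745, and x_2* = 57.8462.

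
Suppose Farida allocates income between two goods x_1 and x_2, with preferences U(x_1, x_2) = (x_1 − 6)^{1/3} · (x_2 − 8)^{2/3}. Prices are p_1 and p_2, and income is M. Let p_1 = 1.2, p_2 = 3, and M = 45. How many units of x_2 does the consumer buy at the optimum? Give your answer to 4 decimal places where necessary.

MRS = (1/2)·(x_2−8)/(x_1−6). Tangency with p_1/p_2 gives x_2−8 = 2·(p_1/p_2)·(x_1−6).
Substituting into the budget: x_1* = 6 + 1/3·(M − 6·p_1 − 8·p_2)/p_1, and x_2* = 8 + 2/3·(…)/p_2.
Discretionary income = 45 − 6·1.2 − 8·3 = 13.8; x_2* = 8 + 2/3·13.8/3 = 11.0667.

x_2* = 11.0667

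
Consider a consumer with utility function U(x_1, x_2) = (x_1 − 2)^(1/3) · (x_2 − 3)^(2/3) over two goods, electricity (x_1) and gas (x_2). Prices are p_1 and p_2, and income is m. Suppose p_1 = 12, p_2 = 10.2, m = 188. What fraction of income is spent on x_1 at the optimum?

This is Cobb-Douglas in (x_1−2, x_2−3): tangency gives 1/3·p_2·(x_2−3) = 2/3·p_1·(x_1−2).
Substituting into the budget: x_1* = 2 + 1/3·(m − 2·p_1 − 3·p_2)/p_1, and x_2* = 3 + 2/3·(…)/p_2.
Discretionary income = 188 − 2·12 − 3·10.2 = 133.4; x_1* = 2 + 1/3·133.4/12 = 5.7056; x_2* = 3 + 2/3·133.4/10.2 = 11.719.
Expenditure on x_1: 12·5.7056 = 68.4667; share = 0.3642.

share on x_1 = 0.3642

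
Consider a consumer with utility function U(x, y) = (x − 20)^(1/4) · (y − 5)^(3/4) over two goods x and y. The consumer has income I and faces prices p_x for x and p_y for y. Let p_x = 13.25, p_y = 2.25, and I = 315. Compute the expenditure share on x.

MRS = (1/3)·(y−5)/(x−20). Tangency with p_x/p_y gives y−5 = 3·(p_x/p_y)·(x−20).
After buying the subsistence bundle (20, 5), a share 0.25 of the remaining income goes to x: x* = 20 + 0.25·(I − 20p_x − 5p_y)/p_x.
Discretionary income = 315 − 20·13.25 − 5·2.25 = 38.75; x* = 20 + 0.25·38.75/13.25 = 20.7311; y* = 5 + 0.75·38.75/2.25 = 17.9167.
Expenditure on x: 13.25·20.7311 = 274.6875; share = 0.872.

share on x = 0.872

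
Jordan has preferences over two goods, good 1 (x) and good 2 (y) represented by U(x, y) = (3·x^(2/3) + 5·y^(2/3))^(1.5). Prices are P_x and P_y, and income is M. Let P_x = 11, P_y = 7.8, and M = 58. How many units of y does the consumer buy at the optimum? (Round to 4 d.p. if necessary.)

y* = 6.7074

Substitute y = (y/x)·x into the budget: x* = M/(P_x + P_y·(y/x)).
Numerically y/x = 12.984956, so x* = 58/(11 + 7.8·12.984956) = 0.5166 and y* = 12.984956·0.5166 = 6.7074.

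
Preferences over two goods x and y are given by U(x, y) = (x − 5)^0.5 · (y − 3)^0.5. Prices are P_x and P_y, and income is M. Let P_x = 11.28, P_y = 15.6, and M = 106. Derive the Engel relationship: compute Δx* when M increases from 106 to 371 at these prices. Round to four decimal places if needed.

Δx* = 11.7465

Let x' = x−5, y' = y−3. MRS = y'/x' = P_x/P_y.
Substituting into the budget: x* = 5 + 0.5·(M − 5·P_x − 3·P_y)/P_x, and y* = 3 + 0.5·(…)/P_y.
Discretionary income = 106 − 5·11.28 − 3·15.6 = 2.8; x* = 5 + 0.5·2.8/11.28 = 5.1241.
At M' = 371: x* = 16.8706. Change: 16.8706 − 5.1241 = 11.7465.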